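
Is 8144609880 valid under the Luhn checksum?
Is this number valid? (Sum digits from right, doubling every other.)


Luhn sum = 47
47 mod 10 = 7

Invalid (Luhn sum mod 10 = 7)


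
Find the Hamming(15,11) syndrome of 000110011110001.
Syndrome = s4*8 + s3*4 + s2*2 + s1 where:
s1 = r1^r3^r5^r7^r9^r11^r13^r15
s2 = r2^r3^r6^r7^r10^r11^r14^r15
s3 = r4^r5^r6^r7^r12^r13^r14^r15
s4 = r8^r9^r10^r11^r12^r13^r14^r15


s1=0, s2=1, s3=1, s4=1

Syndrome = 14 (error at position 14)


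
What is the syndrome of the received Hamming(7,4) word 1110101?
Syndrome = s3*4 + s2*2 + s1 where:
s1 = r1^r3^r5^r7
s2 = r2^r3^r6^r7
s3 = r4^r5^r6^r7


s1=0, s2=1, s3=0

Syndrome = 2 (error at position 2)


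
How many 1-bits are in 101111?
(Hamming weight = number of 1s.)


Counting 1s in 101111

5


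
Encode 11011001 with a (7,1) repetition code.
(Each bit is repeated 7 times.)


Each bit -> 7 copies

11111111111111000000011111111111111000000000000001111111


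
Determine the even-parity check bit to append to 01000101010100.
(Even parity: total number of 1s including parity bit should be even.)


Number of 1s in data: 5
Parity bit: 1

1


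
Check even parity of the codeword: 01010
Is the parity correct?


Number of 1s: 2

Yes, parity is correct (2 ones)


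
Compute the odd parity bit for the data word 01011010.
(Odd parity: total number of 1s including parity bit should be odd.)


Number of 1s in data: 4
Parity bit: 1

1


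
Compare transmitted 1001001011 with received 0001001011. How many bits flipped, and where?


XOR: 1000000000

1 error(s) at position(s): 0


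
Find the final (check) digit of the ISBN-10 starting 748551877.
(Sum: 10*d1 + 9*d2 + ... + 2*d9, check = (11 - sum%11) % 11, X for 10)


Weighted sum: 307
307 mod 11 = 10

Check digit: 1


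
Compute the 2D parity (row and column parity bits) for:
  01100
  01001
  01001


Row parities: 000
Column parities: 01100

Row P: 000, Col P: 01100, Corner: 0


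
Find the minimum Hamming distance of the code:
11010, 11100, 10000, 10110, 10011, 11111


Comparing all pairs, minimum distance: 2
Can detect 1 errors, correct 0 errors

2


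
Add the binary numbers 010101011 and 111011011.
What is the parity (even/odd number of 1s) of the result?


010101011 = 171
111011011 = 475
Sum = 646 = 1010000110
1s count = 4

even parity (4 ones in 1010000110)


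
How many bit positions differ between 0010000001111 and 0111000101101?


XOR: 0101000100010
Count of 1s: 4

4


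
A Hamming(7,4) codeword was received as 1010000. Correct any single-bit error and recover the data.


Syndrome = 2: error at position 2

Data: 1000 (corrected bit 2)


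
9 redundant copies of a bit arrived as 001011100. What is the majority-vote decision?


Ones: 4 out of 9
Threshold: 5

0 (4/9 voted 1)


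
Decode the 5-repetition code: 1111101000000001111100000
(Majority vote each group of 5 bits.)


Groups: 11111, 01000, 00000, 11111, 00000
Majority votes: 10010

10010


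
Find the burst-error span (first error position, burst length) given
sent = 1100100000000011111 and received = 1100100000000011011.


XOR: 0000000000000000100

Burst at position 16, length 1


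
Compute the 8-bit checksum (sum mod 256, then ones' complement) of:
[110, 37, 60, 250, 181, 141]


Sum = 779 mod 256 = 11
Complement = 244

244


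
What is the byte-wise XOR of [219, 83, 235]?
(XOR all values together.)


XOR chain: 219 ^ 83 ^ 235 = 99

99


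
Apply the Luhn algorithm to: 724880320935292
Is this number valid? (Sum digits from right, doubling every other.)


Luhn sum = 63
63 mod 10 = 3

Invalid (Luhn sum mod 10 = 3)


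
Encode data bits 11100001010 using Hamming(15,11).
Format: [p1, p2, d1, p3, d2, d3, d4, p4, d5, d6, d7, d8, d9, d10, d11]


Parity bits: p1=0, p2=1, p3=0, p4=0

011011000001010


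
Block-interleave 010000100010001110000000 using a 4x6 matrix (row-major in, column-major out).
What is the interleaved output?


Matrix:
  010000
  100010
  001110
  000000
Read columns: 010010000010001001100000

010010000010001001100000


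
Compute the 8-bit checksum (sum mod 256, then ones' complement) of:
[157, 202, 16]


Sum = 375 mod 256 = 119
Complement = 136

136


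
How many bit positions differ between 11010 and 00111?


XOR: 11101
Count of 1s: 4

4


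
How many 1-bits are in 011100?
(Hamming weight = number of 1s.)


Counting 1s in 011100

3


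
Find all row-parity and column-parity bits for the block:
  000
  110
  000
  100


Row parities: 0001
Column parities: 010

Row P: 0001, Col P: 010, Corner: 1


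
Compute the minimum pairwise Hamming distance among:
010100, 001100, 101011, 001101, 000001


Comparing all pairs, minimum distance: 1
Can detect 0 errors, correct 0 errors

1


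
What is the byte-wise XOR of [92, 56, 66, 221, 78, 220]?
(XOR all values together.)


XOR chain: 92 ^ 56 ^ 66 ^ 221 ^ 78 ^ 220 = 105

105


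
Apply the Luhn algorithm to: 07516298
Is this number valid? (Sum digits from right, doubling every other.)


Luhn sum = 31
31 mod 10 = 1

Invalid (Luhn sum mod 10 = 1)


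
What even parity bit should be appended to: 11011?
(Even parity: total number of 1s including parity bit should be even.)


Number of 1s in data: 4
Parity bit: 0

0


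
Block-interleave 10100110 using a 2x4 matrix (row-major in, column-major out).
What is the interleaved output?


Matrix:
  1010
  0110
Read columns: 10011100

10011100


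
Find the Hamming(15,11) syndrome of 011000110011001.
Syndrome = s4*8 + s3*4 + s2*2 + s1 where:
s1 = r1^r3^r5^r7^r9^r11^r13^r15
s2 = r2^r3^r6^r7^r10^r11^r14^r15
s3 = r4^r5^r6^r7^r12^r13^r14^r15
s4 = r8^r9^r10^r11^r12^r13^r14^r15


s1=0, s2=1, s3=1, s4=0

Syndrome = 6 (error at position 6)


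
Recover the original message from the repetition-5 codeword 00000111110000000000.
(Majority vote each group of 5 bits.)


Groups: 00000, 11111, 00000, 00000
Majority votes: 0100

0100


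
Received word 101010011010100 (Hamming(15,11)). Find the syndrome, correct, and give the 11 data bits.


Syndrome = 0: no error detected

Data: 11001010100 (no errors)


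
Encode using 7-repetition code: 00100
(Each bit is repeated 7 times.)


Each bit -> 7 copies

00000000000000111111100000000000000


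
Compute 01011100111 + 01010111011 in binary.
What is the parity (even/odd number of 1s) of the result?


01011100111 = 743
01010111011 = 699
Sum = 1442 = 10110100010
1s count = 5

odd parity (5 ones in 10110100010)


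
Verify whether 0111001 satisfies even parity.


Number of 1s: 4

Yes, parity is correct (4 ones)


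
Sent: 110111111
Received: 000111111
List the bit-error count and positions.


XOR: 110000000

2 error(s) at position(s): 0, 1


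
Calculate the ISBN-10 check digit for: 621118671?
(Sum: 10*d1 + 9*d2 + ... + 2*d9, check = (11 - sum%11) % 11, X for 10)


Weighted sum: 186
186 mod 11 = 10

Check digit: 1


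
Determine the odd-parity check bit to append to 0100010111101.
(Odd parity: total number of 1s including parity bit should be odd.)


Number of 1s in data: 7
Parity bit: 0

0


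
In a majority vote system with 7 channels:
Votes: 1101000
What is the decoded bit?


Ones: 3 out of 7
Threshold: 4

0 (3/7 voted 1)


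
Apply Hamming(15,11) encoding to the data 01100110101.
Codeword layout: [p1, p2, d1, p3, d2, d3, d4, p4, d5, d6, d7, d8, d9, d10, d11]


Parity bits: p1=0, p2=0, p3=0, p4=0

000011000110101


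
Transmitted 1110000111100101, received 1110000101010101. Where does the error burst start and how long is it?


XOR: 0000000010110000

Burst at position 8, length 4


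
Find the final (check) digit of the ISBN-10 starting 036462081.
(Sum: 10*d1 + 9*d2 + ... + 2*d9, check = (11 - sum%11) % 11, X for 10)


Weighted sum: 175
175 mod 11 = 10

Check digit: 1


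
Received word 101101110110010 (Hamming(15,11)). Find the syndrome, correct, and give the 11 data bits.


Syndrome = 0: no error detected

Data: 10110110010 (no errors)


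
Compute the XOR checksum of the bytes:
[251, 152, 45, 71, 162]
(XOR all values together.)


XOR chain: 251 ^ 152 ^ 45 ^ 71 ^ 162 = 171

171


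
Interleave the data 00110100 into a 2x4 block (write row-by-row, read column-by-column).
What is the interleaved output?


Matrix:
  0011
  0100
Read columns: 00011010

00011010


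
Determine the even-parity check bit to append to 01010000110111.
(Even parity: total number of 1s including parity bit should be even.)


Number of 1s in data: 7
Parity bit: 1

1


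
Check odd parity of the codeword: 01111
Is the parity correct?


Number of 1s: 4

No, parity error (4 ones)


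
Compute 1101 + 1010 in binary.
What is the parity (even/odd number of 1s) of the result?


1101 = 13
1010 = 10
Sum = 23 = 10111
1s count = 4

even parity (4 ones in 10111)


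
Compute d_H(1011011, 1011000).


XOR: 0000011
Count of 1s: 2

2


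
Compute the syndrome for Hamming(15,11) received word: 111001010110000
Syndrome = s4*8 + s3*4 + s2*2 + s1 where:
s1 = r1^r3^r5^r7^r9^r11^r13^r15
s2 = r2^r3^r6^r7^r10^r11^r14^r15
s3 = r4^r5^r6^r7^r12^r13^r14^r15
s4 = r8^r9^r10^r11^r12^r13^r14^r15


s1=1, s2=1, s3=1, s4=1

Syndrome = 15 (error at position 15)


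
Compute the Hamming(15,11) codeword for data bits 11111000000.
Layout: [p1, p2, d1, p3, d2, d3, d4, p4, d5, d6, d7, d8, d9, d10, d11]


Parity bits: p1=0, p2=1, p3=1, p4=1

011111111000000


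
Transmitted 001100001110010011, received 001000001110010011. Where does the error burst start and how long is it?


XOR: 000100000000000000

Burst at position 3, length 1


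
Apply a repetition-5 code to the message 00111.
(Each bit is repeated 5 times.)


Each bit -> 5 copies

0000000000111111111111111


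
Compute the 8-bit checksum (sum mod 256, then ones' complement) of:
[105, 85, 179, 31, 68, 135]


Sum = 603 mod 256 = 91
Complement = 164

164


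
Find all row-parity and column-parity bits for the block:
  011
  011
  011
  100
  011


Row parities: 00010
Column parities: 100

Row P: 00010, Col P: 100, Corner: 1


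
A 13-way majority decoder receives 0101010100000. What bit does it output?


Ones: 4 out of 13
Threshold: 7

0 (4/13 voted 1)


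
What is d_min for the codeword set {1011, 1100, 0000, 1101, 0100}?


Comparing all pairs, minimum distance: 1
Can detect 0 errors, correct 0 errors

1


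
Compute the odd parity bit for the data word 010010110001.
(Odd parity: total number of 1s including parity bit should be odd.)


Number of 1s in data: 5
Parity bit: 0

0


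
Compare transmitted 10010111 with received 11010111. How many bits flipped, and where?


XOR: 01000000

1 error(s) at position(s): 1


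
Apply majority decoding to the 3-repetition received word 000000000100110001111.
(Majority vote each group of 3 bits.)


Groups: 000, 000, 000, 100, 110, 001, 111
Majority votes: 0000101

0000101


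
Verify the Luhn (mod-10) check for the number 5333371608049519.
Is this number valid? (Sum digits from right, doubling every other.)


Luhn sum = 71
71 mod 10 = 1

Invalid (Luhn sum mod 10 = 1)


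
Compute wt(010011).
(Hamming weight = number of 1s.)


Counting 1s in 010011

3


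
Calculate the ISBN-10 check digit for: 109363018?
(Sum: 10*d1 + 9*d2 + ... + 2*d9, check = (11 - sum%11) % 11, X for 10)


Weighted sum: 173
173 mod 11 = 8

Check digit: 3


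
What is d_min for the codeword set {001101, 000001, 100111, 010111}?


Comparing all pairs, minimum distance: 2
Can detect 1 errors, correct 0 errors

2


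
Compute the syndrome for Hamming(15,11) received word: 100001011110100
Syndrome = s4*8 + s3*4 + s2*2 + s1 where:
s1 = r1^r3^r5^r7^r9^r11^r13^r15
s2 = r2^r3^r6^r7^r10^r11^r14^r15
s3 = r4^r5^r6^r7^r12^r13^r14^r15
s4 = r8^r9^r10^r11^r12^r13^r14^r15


s1=0, s2=1, s3=0, s4=1

Syndrome = 10 (error at position 10)


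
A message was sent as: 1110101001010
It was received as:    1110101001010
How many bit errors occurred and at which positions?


XOR: 0000000000000

0 errors (received matches sent)


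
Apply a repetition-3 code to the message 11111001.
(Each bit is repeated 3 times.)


Each bit -> 3 copies

111111111111111000000111


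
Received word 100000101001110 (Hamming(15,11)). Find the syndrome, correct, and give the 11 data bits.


Syndrome = 0: no error detected

Data: 00011001110 (no errors)


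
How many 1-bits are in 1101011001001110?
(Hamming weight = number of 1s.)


Counting 1s in 1101011001001110

9


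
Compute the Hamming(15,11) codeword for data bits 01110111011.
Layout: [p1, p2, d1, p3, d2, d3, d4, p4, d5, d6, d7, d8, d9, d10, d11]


Parity bits: p1=0, p2=0, p3=0, p4=1

000011110111011


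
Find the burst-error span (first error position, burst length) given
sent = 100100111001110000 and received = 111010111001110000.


XOR: 011110000000000000

Burst at position 1, length 4


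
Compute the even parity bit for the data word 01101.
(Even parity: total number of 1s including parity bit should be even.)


Number of 1s in data: 3
Parity bit: 1

1


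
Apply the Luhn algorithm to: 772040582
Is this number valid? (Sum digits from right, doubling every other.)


Luhn sum = 32
32 mod 10 = 2

Invalid (Luhn sum mod 10 = 2)


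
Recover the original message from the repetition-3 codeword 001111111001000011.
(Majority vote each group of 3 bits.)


Groups: 001, 111, 111, 001, 000, 011
Majority votes: 011001

011001


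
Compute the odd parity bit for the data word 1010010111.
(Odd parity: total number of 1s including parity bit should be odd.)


Number of 1s in data: 6
Parity bit: 1

1


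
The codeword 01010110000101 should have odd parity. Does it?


Number of 1s: 6

No, parity error (6 ones)


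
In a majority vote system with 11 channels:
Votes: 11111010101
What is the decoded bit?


Ones: 8 out of 11
Threshold: 6

1 (8/11 voted 1)


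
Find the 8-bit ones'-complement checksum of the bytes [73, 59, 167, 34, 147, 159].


Sum = 639 mod 256 = 127
Complement = 128

128


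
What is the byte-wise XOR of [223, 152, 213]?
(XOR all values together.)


XOR chain: 223 ^ 152 ^ 213 = 146

146


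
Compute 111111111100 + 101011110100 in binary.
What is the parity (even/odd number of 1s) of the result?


111111111100 = 4092
101011110100 = 2804
Sum = 6896 = 1101011110000
1s count = 7

odd parity (7 ones in 1101011110000)


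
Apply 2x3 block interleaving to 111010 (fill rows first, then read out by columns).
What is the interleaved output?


Matrix:
  111
  010
Read columns: 101110

101110


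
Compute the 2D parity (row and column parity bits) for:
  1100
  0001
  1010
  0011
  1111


Row parities: 01000
Column parities: 1011

Row P: 01000, Col P: 1011, Corner: 1


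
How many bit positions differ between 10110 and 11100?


XOR: 01010
Count of 1s: 2

2


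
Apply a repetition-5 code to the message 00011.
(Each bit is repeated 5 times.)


Each bit -> 5 copies

0000000000000001111111111


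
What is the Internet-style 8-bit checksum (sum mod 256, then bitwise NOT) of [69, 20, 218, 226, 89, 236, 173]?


Sum = 1031 mod 256 = 7
Complement = 248

248


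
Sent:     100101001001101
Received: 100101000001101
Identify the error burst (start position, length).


XOR: 000000001000000

Burst at position 8, length 1


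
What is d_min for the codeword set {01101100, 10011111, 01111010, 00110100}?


Comparing all pairs, minimum distance: 3
Can detect 2 errors, correct 1 errors

3


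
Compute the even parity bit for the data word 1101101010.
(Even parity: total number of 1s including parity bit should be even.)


Number of 1s in data: 6
Parity bit: 0

0


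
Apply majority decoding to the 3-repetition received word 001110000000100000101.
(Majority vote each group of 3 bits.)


Groups: 001, 110, 000, 000, 100, 000, 101
Majority votes: 0100001

0100001


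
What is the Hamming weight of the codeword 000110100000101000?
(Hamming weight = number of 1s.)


Counting 1s in 000110100000101000

5


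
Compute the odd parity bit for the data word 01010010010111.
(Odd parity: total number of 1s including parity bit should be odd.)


Number of 1s in data: 7
Parity bit: 0

0


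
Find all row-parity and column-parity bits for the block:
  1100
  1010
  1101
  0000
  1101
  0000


Row parities: 001010
Column parities: 0110

Row P: 001010, Col P: 0110, Corner: 0


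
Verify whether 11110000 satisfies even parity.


Number of 1s: 4

Yes, parity is correct (4 ones)


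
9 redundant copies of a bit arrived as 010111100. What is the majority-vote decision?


Ones: 5 out of 9
Threshold: 5

1 (5/9 voted 1)


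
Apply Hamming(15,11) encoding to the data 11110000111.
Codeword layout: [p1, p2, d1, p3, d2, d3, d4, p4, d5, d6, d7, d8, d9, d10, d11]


Parity bits: p1=1, p2=1, p3=0, p4=1

111011110000111


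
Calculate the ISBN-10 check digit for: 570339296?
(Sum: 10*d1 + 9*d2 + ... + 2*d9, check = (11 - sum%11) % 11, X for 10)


Weighted sum: 244
244 mod 11 = 2

Check digit: 9


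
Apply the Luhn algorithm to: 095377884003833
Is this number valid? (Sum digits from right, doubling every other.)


Luhn sum = 74
74 mod 10 = 4

Invalid (Luhn sum mod 10 = 4)


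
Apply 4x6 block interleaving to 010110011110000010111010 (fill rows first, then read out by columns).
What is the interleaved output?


Matrix:
  010110
  011110
  000010
  111010
Read columns: 000111010101110011110000

000111010101110011110000


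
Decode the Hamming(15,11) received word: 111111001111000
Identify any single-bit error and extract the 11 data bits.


Syndrome = 3: error at position 3

Data: 01101111000 (corrected bit 3)


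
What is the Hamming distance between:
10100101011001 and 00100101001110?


XOR: 10000000010111
Count of 1s: 5

5


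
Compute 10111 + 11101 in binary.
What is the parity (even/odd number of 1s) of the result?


10111 = 23
11101 = 29
Sum = 52 = 110100
1s count = 3

odd parity (3 ones in 110100)


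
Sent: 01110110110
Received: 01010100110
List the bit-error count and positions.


XOR: 00100010000

2 error(s) at position(s): 2, 6


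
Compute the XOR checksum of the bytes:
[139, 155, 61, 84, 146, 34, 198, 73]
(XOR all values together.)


XOR chain: 139 ^ 155 ^ 61 ^ 84 ^ 146 ^ 34 ^ 198 ^ 73 = 70

70


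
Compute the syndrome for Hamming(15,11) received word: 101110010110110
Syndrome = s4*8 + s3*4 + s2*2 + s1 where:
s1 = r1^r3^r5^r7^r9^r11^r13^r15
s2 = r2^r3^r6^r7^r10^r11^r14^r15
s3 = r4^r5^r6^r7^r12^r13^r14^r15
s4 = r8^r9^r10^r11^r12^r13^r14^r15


s1=1, s2=0, s3=0, s4=1

Syndrome = 9 (error at position 9)


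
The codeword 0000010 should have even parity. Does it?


Number of 1s: 1

No, parity error (1 ones)


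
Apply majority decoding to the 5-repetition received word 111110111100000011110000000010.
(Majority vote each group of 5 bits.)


Groups: 11111, 01111, 00000, 01111, 00000, 00010
Majority votes: 110100

110100


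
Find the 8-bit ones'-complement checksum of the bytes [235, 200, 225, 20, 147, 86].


Sum = 913 mod 256 = 145
Complement = 110

110


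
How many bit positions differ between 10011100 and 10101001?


XOR: 00110101
Count of 1s: 4

4


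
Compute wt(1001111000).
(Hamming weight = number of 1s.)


Counting 1s in 1001111000

5


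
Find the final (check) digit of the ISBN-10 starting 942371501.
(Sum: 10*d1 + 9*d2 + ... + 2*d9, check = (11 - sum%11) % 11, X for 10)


Weighted sum: 232
232 mod 11 = 1

Check digit: X


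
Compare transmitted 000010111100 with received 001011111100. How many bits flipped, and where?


XOR: 001001000000

2 error(s) at position(s): 2, 5


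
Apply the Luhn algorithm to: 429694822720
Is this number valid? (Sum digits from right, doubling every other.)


Luhn sum = 62
62 mod 10 = 2

Invalid (Luhn sum mod 10 = 2)


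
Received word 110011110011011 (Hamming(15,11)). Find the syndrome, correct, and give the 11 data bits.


Syndrome = 9: error at position 9

Data: 01111011011 (corrected bit 9)


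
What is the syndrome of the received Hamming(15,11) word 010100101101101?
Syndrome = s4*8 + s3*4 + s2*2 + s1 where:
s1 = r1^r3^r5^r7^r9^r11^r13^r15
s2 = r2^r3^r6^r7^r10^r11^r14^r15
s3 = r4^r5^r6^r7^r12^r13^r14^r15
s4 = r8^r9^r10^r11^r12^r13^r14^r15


s1=0, s2=0, s3=1, s4=1

Syndrome = 12 (error at position 12)


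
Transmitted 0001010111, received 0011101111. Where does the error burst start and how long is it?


XOR: 0010111000

Burst at position 2, length 5


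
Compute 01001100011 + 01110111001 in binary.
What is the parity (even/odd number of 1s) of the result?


01001100011 = 611
01110111001 = 953
Sum = 1564 = 11000011100
1s count = 5

odd parity (5 ones in 11000011100)


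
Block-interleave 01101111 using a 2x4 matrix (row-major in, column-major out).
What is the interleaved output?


Matrix:
  0110
  1111
Read columns: 01111101

01111101


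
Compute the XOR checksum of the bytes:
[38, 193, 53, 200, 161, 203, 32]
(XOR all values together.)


XOR chain: 38 ^ 193 ^ 53 ^ 200 ^ 161 ^ 203 ^ 32 = 80

80


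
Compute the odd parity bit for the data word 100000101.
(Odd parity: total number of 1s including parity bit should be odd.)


Number of 1s in data: 3
Parity bit: 0

0


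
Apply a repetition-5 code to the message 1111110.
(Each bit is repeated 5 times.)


Each bit -> 5 copies

11111111111111111111111111111100000


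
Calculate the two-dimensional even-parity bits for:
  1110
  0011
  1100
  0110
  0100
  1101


Row parities: 100011
Column parities: 1110

Row P: 100011, Col P: 1110, Corner: 1


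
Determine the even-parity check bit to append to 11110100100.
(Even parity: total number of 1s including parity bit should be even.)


Number of 1s in data: 6
Parity bit: 0

0


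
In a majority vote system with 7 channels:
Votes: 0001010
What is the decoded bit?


Ones: 2 out of 7
Threshold: 4

0 (2/7 voted 1)


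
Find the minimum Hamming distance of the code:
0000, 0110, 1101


Comparing all pairs, minimum distance: 2
Can detect 1 errors, correct 0 errors

2


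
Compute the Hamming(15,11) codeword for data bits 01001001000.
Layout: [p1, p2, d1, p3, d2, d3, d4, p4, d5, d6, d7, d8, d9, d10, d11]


Parity bits: p1=0, p2=0, p3=0, p4=0

000010001001000


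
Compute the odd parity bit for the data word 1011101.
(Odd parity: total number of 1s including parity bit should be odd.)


Number of 1s in data: 5
Parity bit: 0

0


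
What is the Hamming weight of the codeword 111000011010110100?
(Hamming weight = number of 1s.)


Counting 1s in 111000011010110100

9


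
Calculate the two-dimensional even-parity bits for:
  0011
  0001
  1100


Row parities: 010
Column parities: 1110

Row P: 010, Col P: 1110, Corner: 1


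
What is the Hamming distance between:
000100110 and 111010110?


XOR: 111110000
Count of 1s: 5

5


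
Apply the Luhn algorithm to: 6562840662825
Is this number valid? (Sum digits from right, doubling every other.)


Luhn sum = 63
63 mod 10 = 3

Invalid (Luhn sum mod 10 = 3)


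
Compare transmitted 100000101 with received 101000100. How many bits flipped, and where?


XOR: 001000001

2 error(s) at position(s): 2, 8


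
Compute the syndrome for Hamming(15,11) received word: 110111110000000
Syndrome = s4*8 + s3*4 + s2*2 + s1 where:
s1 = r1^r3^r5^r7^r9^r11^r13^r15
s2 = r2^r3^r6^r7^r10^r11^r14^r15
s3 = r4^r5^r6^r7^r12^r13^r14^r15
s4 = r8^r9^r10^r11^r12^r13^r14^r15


s1=1, s2=1, s3=0, s4=1

Syndrome = 11 (error at position 11)


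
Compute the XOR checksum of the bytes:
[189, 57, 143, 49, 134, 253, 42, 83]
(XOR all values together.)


XOR chain: 189 ^ 57 ^ 143 ^ 49 ^ 134 ^ 253 ^ 42 ^ 83 = 56

56


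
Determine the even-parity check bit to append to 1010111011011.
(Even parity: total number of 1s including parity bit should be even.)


Number of 1s in data: 9
Parity bit: 1

1


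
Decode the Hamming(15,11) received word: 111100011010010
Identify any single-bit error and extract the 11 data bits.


Syndrome = 0: no error detected

Data: 10001010010 (no errors)


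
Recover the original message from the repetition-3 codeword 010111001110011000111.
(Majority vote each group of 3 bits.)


Groups: 010, 111, 001, 110, 011, 000, 111
Majority votes: 0101101

0101101


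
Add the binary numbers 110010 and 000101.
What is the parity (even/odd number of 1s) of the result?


110010 = 50
000101 = 5
Sum = 55 = 110111
1s count = 5

odd parity (5 ones in 110111)


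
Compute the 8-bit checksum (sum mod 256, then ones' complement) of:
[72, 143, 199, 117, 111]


Sum = 642 mod 256 = 130
Complement = 125

125


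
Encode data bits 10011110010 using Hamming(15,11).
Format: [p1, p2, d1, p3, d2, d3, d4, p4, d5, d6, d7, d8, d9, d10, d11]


Parity bits: p1=0, p2=1, p3=0, p4=0

011000101110010


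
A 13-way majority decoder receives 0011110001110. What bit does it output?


Ones: 7 out of 13
Threshold: 7

1 (7/13 voted 1)


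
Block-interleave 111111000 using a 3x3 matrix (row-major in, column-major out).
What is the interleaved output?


Matrix:
  111
  111
  000
Read columns: 110110110

110110110


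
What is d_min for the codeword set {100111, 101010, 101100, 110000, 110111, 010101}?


Comparing all pairs, minimum distance: 1
Can detect 0 errors, correct 0 errors

1


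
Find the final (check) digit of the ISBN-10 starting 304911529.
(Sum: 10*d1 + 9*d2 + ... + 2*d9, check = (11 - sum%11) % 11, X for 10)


Weighted sum: 180
180 mod 11 = 4

Check digit: 7


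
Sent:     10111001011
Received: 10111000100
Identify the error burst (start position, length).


XOR: 00000001111

Burst at position 7, length 4


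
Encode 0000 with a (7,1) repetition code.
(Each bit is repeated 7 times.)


Each bit -> 7 copies

0000000000000000000000000000


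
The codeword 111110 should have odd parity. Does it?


Number of 1s: 5

Yes, parity is correct (5 ones)


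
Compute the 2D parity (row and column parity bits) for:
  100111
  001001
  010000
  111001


Row parities: 0010
Column parities: 000111

Row P: 0010, Col P: 000111, Corner: 1


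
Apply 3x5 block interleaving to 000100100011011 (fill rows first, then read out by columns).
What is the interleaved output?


Matrix:
  00010
  01000
  11011
Read columns: 001011000101001

001011000101001


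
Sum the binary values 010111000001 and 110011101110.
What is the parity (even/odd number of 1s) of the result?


010111000001 = 1473
110011101110 = 3310
Sum = 4783 = 1001010101111
1s count = 8

even parity (8 ones in 1001010101111)


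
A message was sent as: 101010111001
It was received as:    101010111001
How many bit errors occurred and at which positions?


XOR: 000000000000

0 errors (received matches sent)


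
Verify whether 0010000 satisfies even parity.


Number of 1s: 1

No, parity error (1 ones)


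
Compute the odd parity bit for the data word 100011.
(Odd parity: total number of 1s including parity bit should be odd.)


Number of 1s in data: 3
Parity bit: 0

0


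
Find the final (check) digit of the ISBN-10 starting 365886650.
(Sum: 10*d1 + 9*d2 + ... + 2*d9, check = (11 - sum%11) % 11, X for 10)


Weighted sum: 297
297 mod 11 = 0

Check digit: 0


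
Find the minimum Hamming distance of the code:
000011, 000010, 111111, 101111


Comparing all pairs, minimum distance: 1
Can detect 0 errors, correct 0 errors

1


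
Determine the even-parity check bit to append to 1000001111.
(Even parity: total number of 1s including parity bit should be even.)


Number of 1s in data: 5
Parity bit: 1

1


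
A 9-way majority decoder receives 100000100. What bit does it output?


Ones: 2 out of 9
Threshold: 5

0 (2/9 voted 1)


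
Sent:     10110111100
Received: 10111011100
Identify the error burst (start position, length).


XOR: 00001100000

Burst at position 4, length 2


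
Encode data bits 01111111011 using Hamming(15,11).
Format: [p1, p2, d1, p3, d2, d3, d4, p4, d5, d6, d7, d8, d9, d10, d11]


Parity bits: p1=1, p2=0, p3=0, p4=0

100011101111011


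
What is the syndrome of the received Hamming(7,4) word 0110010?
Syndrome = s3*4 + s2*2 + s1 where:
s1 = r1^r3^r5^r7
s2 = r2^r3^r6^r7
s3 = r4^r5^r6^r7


s1=1, s2=1, s3=1

Syndrome = 7 (error at position 7)


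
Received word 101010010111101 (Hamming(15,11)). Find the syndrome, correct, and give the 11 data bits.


Syndrome = 0: no error detected

Data: 11000111101 (no errors)


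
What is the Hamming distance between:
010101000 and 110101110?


XOR: 100000110
Count of 1s: 3

3


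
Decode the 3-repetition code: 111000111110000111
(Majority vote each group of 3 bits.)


Groups: 111, 000, 111, 110, 000, 111
Majority votes: 101101

101101


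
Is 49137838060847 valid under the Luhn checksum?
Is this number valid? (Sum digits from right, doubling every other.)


Luhn sum = 78
78 mod 10 = 8

Invalid (Luhn sum mod 10 = 8)


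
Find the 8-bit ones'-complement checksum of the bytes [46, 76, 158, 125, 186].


Sum = 591 mod 256 = 79
Complement = 176

176


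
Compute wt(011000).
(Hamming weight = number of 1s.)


Counting 1s in 011000

2


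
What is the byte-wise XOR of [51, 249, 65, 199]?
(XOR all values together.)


XOR chain: 51 ^ 249 ^ 65 ^ 199 = 76

76


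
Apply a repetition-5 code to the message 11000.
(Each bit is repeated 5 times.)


Each bit -> 5 copies

1111111111000000000000000


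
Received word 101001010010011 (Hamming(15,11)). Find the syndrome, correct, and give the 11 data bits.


Syndrome = 6: error at position 6

Data: 10000010011 (corrected bit 6)


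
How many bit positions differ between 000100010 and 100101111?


XOR: 100001101
Count of 1s: 4

4


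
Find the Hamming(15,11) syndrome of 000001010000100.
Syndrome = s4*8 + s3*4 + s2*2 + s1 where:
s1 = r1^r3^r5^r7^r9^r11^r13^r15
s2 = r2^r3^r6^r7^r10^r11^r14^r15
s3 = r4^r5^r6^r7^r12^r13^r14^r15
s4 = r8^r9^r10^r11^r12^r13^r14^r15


s1=1, s2=1, s3=0, s4=0

Syndrome = 3 (error at position 3)


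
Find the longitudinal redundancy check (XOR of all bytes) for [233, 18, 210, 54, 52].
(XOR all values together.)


XOR chain: 233 ^ 18 ^ 210 ^ 54 ^ 52 = 43

43


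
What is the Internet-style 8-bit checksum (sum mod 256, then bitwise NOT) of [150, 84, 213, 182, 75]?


Sum = 704 mod 256 = 192
Complement = 63

63


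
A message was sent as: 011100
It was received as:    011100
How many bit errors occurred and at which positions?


XOR: 000000

0 errors (received matches sent)


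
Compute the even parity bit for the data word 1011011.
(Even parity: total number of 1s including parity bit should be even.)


Number of 1s in data: 5
Parity bit: 1

1


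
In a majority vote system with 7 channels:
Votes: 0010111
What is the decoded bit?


Ones: 4 out of 7
Threshold: 4

1 (4/7 voted 1)


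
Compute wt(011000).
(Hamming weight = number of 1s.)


Counting 1s in 011000

2


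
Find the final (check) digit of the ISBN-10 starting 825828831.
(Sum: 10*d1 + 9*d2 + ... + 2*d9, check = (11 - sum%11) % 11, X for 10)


Weighted sum: 289
289 mod 11 = 3

Check digit: 8


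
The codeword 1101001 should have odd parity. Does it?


Number of 1s: 4

No, parity error (4 ones)


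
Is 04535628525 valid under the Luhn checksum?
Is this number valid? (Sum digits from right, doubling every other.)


Luhn sum = 50
50 mod 10 = 0

Valid (Luhn sum mod 10 = 0)


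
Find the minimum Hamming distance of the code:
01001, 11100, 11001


Comparing all pairs, minimum distance: 1
Can detect 0 errors, correct 0 errors

1


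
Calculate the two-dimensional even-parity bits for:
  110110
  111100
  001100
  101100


Row parities: 0001
Column parities: 101010

Row P: 0001, Col P: 101010, Corner: 1


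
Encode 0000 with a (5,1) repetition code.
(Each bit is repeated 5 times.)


Each bit -> 5 copies

00000000000000000000


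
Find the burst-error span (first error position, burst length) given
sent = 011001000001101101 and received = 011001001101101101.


XOR: 000000001100000000

Burst at position 8, length 2


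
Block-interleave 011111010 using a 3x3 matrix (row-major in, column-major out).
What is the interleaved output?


Matrix:
  011
  111
  010
Read columns: 010111110

010111110


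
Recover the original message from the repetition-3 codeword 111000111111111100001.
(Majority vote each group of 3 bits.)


Groups: 111, 000, 111, 111, 111, 100, 001
Majority votes: 1011100

1011100


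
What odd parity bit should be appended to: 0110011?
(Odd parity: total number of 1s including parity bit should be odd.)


Number of 1s in data: 4
Parity bit: 1

1


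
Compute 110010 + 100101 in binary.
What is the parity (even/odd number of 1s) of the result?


110010 = 50
100101 = 37
Sum = 87 = 1010111
1s count = 5

odd parity (5 ones in 1010111)


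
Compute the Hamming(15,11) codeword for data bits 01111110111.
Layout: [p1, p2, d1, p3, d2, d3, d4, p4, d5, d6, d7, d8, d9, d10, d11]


Parity bits: p1=0, p2=0, p3=0, p4=0

000011101110111


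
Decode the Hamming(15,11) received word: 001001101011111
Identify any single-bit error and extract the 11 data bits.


Syndrome = 0: no error detected

Data: 10111011111 (no errors)


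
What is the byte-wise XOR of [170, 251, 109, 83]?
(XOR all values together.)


XOR chain: 170 ^ 251 ^ 109 ^ 83 = 111

111


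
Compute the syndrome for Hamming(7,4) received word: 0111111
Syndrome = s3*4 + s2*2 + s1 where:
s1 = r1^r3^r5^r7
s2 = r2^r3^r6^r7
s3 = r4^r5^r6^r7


s1=1, s2=0, s3=0

Syndrome = 1 (error at position 1)


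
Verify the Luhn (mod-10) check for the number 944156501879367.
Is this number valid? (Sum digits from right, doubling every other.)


Luhn sum = 73
73 mod 10 = 3

Invalid (Luhn sum mod 10 = 3)


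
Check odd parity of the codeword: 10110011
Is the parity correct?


Number of 1s: 5

Yes, parity is correct (5 ones)


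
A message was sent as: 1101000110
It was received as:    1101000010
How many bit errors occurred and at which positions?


XOR: 0000000100

1 error(s) at position(s): 7


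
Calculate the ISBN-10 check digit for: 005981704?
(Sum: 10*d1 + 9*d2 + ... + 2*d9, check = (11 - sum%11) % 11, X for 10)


Weighted sum: 192
192 mod 11 = 5

Check digit: 6


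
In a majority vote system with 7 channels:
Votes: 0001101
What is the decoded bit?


Ones: 3 out of 7
Threshold: 4

0 (3/7 voted 1)


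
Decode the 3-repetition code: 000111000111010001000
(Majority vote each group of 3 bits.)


Groups: 000, 111, 000, 111, 010, 001, 000
Majority votes: 0101000

0101000


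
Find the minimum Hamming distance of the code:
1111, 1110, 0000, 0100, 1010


Comparing all pairs, minimum distance: 1
Can detect 0 errors, correct 0 errors

1


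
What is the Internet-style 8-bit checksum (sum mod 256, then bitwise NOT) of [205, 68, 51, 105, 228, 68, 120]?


Sum = 845 mod 256 = 77
Complement = 178

178


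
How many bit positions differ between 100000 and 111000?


XOR: 011000
Count of 1s: 2

2


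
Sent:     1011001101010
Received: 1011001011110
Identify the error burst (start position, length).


XOR: 0000000110100

Burst at position 7, length 4


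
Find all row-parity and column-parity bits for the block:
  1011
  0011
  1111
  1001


Row parities: 1000
Column parities: 1110

Row P: 1000, Col P: 1110, Corner: 1


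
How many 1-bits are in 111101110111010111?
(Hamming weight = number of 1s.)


Counting 1s in 111101110111010111

14


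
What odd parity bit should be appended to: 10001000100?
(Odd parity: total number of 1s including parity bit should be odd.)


Number of 1s in data: 3
Parity bit: 0

0


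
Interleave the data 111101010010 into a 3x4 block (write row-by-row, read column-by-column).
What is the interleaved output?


Matrix:
  1111
  0101
  0010
Read columns: 100110101110

100110101110


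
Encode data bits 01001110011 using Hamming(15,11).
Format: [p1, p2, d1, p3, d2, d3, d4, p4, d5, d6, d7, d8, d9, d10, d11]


Parity bits: p1=0, p2=0, p3=1, p4=1

000110011110011


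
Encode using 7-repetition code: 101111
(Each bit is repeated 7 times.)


Each bit -> 7 copies

111111100000001111111111111111111111111111


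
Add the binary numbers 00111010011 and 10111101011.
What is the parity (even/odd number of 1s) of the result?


00111010011 = 467
10111101011 = 1515
Sum = 1982 = 11110111110
1s count = 9

odd parity (9 ones in 11110111110)


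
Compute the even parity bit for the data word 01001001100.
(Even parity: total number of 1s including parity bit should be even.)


Number of 1s in data: 4
Parity bit: 0

0


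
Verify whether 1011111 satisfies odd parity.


Number of 1s: 6

No, parity error (6 ones)


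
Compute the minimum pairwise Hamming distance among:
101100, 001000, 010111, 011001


Comparing all pairs, minimum distance: 2
Can detect 1 errors, correct 0 errors

2


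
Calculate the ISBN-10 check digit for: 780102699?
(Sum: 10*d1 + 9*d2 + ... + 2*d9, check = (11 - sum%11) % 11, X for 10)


Weighted sum: 228
228 mod 11 = 8

Check digit: 3


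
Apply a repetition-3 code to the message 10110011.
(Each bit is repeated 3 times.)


Each bit -> 3 copies

111000111111000000111111


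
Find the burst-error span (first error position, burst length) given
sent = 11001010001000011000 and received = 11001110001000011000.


XOR: 00000100000000000000

Burst at position 5, length 1


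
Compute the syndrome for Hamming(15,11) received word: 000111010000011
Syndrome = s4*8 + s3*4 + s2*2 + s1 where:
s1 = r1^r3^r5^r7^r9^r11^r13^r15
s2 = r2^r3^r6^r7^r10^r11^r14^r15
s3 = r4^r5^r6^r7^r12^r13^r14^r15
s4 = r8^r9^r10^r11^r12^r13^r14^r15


s1=0, s2=1, s3=1, s4=1

Syndrome = 14 (error at position 14)


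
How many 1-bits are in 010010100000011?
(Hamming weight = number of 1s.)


Counting 1s in 010010100000011

5


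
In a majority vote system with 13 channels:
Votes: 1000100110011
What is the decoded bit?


Ones: 6 out of 13
Threshold: 7

0 (6/13 voted 1)


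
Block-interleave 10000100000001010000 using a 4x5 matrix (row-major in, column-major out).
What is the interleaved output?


Matrix:
  10000
  10000
  00010
  10000
Read columns: 11010000000000100000

11010000000000100000


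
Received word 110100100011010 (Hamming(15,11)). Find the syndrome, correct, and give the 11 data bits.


Syndrome = 9: error at position 9

Data: 00011011010 (corrected bit 9)


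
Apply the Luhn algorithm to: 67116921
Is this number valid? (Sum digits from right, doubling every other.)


Luhn sum = 30
30 mod 10 = 0

Valid (Luhn sum mod 10 = 0)


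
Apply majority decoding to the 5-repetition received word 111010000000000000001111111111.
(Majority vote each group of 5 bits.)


Groups: 11101, 00000, 00000, 00000, 11111, 11111
Majority votes: 100011

100011


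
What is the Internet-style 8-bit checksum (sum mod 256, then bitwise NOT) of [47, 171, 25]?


Sum = 243 mod 256 = 243
Complement = 12

12


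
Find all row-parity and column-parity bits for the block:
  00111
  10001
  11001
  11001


Row parities: 1011
Column parities: 10110

Row P: 1011, Col P: 10110, Corner: 1


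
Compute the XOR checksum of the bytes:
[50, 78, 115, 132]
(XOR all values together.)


XOR chain: 50 ^ 78 ^ 115 ^ 132 = 139

139
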